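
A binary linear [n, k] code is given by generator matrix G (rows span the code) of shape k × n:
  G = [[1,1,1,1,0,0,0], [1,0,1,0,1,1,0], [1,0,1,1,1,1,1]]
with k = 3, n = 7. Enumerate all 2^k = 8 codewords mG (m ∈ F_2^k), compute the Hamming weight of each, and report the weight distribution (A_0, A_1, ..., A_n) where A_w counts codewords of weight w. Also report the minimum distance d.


Weight distribution: A_0 = 1, A_2 = 1, A_4 = 5, A_6 = 1. Minimum distance d = 2.

Enumerate all 2^3 = 8 messages m ∈ F_2^3.
For each, compute codeword c = mG in F_2^7, then tally its weight.
  m = 000 → c = 0000000, weight = 0.
  m = 100 → c = 1111000, weight = 4.
  m = 010 → c = 1010110, weight = 4.
  m = 110 → c = 0101110, weight = 4.
  m = 001 → c = 1011111, weight = 6.
  m = 101 → c = 0100111, weight = 4.
  m = 011 → c = 0001001, weight = 2.
  m = 111 → c = 1110001, weight = 4.
Tally weights:
  weight 0: 1 codewords.
  weight 2: 1 codewords.
  weight 4: 5 codewords.
  weight 6: 1 codewords.
Minimum distance d = smallest w > 0 with A_w > 0 = 2.
Sanity: Σ A_w = 8 = 2^3 = 8 ✓.


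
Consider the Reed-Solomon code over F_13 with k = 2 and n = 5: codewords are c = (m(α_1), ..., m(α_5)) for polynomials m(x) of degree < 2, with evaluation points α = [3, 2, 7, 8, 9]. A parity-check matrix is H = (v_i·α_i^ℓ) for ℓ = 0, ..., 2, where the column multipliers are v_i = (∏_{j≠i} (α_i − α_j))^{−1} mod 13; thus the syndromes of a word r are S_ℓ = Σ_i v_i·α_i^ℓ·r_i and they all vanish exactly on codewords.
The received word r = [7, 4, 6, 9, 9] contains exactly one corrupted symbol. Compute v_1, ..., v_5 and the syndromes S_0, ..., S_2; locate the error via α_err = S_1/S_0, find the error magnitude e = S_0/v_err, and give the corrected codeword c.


S = (6, 2, 5), error at position 5, error magnitude e = 10, c = [7, 4, 6, 9, 12].

Step 1: column multipliers v_i = (∏_{j≠i}(α_i − α_j))^{−1} mod 13.
  i = 1 (α = 3): (3−2)(3−7)(3−8)(3−9) = 1·(−4)·(−5)·(−6) = −120 ≡ 10, so v_1 = 10^{−1} = 4 (mod 13).
  i = 2 (α = 2): (2−3)(2−7)(2−8)(2−9) = (−1)·(−5)·(−6)·(−7) = 210 ≡ 2, so v_2 = 2^{−1} = 7 (mod 13).
  i = 3 (α = 7): (7−3)(7−2)(7−8)(7−9) = 4·5·(−1)·(−2) = 40 ≡ 1, so v_3 = 1^{−1} = 1 (mod 13).
  i = 4 (α = 8): (8−3)(8−2)(8−7)(8−9) = 5·6·1·(−1) = −30 ≡ 9, so v_4 = 9^{−1} = 3 (mod 13).
  i = 5 (α = 9): (9−3)(9−2)(9−7)(9−8) = 6·7·2·1 = 84 ≡ 6, so v_5 = 6^{−1} = 11 (mod 13).
  v = [4, 7, 1, 3, 11].
Step 2: syndromes of r = [7, 4, 6, 9, 9] (all sums mod 13).
  S_0 = Σ v_i r_i = 4·7 + 7·4 + 1·6 + 3·9 + 11·9 = 188 ≡ 6.
  S_1 = Σ v_i α_i r_i = 4·3·7 + 7·2·4 + 1·7·6 + 3·8·9 + 11·9·9 = 1289 ≡ 2.
  α_i^2 mod 13 = [9, 4, 10, 12, 3].
  S_2 = Σ v_i α_i^2 r_i = 4·9·7 + 7·4·4 + 1·10·6 + 3·12·9 + 11·3·9 = 1045 ≡ 5.
  S = (6, 2, 5) ≠ 0, so r is not a codeword (an error is present).
Step 3: locate the error. For a single error e at position i, S_ℓ = v_i·e·α_i^ℓ, so α_err = S_1/S_0.
  S_0^{−1} = 6^{−1} = 11 (mod 13), so α_err = 2·11 = 22 ≡ 9 = α_5. Error position i = 5.
  Consistency check: S_2/S_1 = 5·7 = 35 ≡ 9 = α_err ✓ (single-error assumption holds).
Step 4: error magnitude e = S_0/v_5 = S_0·∏_{j≠5}(α_5 − α_j) = 6·6 = 36 ≡ 10 (mod 13).
Step 5: correct position 5: c_5 = r_5 − e = 9 − 10 ≡ 12 (mod 13). Hence c = [7, 4, 6, 9, 12].
  Check: interpolating c through the α_i gives m(x) = 11 + 3·x (degree < 2) with m(α_i) = c_i for every i, so c is indeed a codeword.


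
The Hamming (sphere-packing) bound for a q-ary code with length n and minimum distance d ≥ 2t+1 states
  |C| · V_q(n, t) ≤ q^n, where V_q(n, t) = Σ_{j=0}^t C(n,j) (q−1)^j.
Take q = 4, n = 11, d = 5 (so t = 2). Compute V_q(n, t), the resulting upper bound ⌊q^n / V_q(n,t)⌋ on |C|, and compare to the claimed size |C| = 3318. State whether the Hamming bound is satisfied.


V_q(n, t) = 529, q^n = 4194304, Hamming bound = 7928, |C| = 3318 ≤ bound (satisfied).

Step 1: Compute V_q(n, t) = Σ_{j=0}^2 C(n, j) (q−1)^j.
  j = 0: C(11,0)·(3)^0 = 1·1 = 1.
  j = 1: C(11,1)·(3)^1 = 11·3 = 33.
  j = 2: C(11,2)·(3)^2 = 55·9 = 495.
  V_q(n, t) = 1 + 33 + 495 = 529.
Step 2: q^n = 4^11 = 4194304.
Step 3: Hamming bound ⌊q^n / V_q(n,t)⌋ = ⌊4194304/529⌋ = 7928.
Step 4: Compare |C| = 3318 to 7928: satisfied.
The claimed |C| lies below the Hamming bound.


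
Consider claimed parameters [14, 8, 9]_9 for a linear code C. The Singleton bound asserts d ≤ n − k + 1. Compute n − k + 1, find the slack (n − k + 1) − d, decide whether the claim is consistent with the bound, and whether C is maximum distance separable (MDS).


Singleton RHS = n − k + 1 = 7, slack = -2, bound violated (no such code; not MDS).

Singleton bound: d ≤ n − k + 1.
Here n = 14, k = 8, so n − k + 1 = 7.
Given d = 9, check d ≤ 7: NO.
Slack = (n − k + 1) − d = -2.
The slack is negative: d = 9 exceeds n − k + 1 = 7 by 2, so the Singleton bound is violated and no linear [14, 8, 9]_9 code can exist. In particular it is not MDS (MDS requires d = n − k + 1 exactly).
Description: the claimed parameters are [14, 8, 9]_9; such a code would be impossible (violates the Singleton bound).


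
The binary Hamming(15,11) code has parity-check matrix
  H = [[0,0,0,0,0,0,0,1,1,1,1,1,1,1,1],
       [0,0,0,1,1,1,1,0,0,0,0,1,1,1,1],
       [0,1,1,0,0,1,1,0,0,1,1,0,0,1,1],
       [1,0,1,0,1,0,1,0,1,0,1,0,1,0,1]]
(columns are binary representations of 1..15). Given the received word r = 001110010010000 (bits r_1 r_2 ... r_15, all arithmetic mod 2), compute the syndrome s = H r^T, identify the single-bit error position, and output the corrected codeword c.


s = (0, 0, 0, 1)^T, error position = 1, corrected codeword c = 101110010010000

Compute s = H r^T mod 2 one row at a time:
  s_1 = 1 + 0 + 0 + 1 + 0 + 0 + 0 + 0 = 2 ≡ 0 (mod 2).
  s_2 = 1 + 1 + 0 + 0 + 0 + 0 + 0 + 0 = 2 ≡ 0 (mod 2).
  s_3 = 0 + 1 + 0 + 0 + 0 + 1 + 0 + 0 = 2 ≡ 0 (mod 2).
  s_4 = 0 + 1 + 1 + 0 + 0 + 1 + 0 + 0 = 3 ≡ 1 (mod 2).
s = (0, 0, 0, 1)^T — this equals column 1 of H (binary 0001), so error is at position 1.
Correct: flip bit 1 of r = 001110010010000 to get c = 101110010010000.


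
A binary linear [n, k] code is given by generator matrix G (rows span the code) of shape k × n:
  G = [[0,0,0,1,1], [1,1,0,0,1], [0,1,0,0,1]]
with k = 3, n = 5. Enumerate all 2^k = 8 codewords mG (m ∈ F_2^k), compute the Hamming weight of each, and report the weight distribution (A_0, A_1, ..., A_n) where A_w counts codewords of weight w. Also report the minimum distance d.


Weight distribution: A_0 = 1, A_1 = 1, A_2 = 3, A_3 = 3. Minimum distance d = 1.

Enumerate all 2^3 = 8 messages m ∈ F_2^3.
For each, compute codeword c = mG in F_2^5, then tally its weight.
  m = 000 → c = 00000, weight = 0.
  m = 100 → c = 00011, weight = 2.
  m = 010 → c = 11001, weight = 3.
  m = 110 → c = 11010, weight = 3.
  m = 001 → c = 01001, weight = 2.
  m = 101 → c = 01010, weight = 2.
  m = 011 → c = 10000, weight = 1.
  m = 111 → c = 10011, weight = 3.
Tally weights:
  weight 0: 1 codewords.
  weight 1: 1 codewords.
  weight 2: 3 codewords.
  weight 3: 3 codewords.
Minimum distance d = smallest w > 0 with A_w > 0 = 1.
Sanity: Σ A_w = 8 = 2^3 = 8 ✓.


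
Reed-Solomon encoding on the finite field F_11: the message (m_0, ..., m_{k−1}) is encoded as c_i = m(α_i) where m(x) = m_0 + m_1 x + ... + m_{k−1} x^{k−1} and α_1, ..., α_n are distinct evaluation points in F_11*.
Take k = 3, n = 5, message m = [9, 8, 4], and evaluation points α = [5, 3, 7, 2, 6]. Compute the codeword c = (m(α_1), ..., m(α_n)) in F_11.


c = [6, 3, 8, 8, 3]

Message polynomial: m(x) = 9 + 8·x + 4·x^2 (mod 11).
For each evaluation point α_i, compute m(α_i) mod 11:
  α_1 = 5: Horner steps 4 → 6 → 6, so m(5) = 6.
  α_2 = 3: Horner steps 4 → 9 → 3, so m(3) = 3.
  α_3 = 7: Horner steps 4 → 3 → 8, so m(7) = 8.
  α_4 = 2: Horner steps 4 → 5 → 8, so m(2) = 8.
  α_5 = 6: Horner steps 4 → 10 → 3, so m(6) = 3.
Codeword c = [6, 3, 8, 8, 3] ∈ F_11^5.


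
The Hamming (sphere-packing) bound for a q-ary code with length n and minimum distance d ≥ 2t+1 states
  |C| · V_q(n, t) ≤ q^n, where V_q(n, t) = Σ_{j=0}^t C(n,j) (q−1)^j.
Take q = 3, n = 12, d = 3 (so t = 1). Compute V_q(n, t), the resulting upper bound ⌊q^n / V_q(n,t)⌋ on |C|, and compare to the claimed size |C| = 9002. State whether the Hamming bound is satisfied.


V_q(n, t) = 25, q^n = 531441, Hamming bound = 21257, |C| = 9002 ≤ bound (satisfied).

Step 1: Compute V_q(n, t) = Σ_{j=0}^1 C(n, j) (q−1)^j.
  j = 0: C(12,0)·(2)^0 = 1·1 = 1.
  j = 1: C(12,1)·(2)^1 = 12·2 = 24.
  V_q(n, t) = 1 + 24 = 25.
Step 2: q^n = 3^12 = 531441.
Step 3: Hamming bound ⌊q^n / V_q(n,t)⌋ = ⌊531441/25⌋ = 21257.
Step 4: Compare |C| = 9002 to 21257: satisfied.
The claimed |C| lies below the Hamming bound.


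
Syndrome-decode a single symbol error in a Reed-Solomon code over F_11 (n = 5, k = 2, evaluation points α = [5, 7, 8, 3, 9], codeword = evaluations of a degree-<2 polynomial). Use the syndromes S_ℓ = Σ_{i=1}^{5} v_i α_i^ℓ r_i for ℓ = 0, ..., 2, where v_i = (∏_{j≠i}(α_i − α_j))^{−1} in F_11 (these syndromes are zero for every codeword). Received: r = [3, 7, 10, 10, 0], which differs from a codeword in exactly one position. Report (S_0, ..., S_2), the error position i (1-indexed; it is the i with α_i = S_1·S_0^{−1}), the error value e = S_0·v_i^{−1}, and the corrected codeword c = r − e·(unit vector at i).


S = (8, 9, 6), error at position 3, error magnitude e = 1, c = [3, 7, 9, 10, 0].

Step 1: column multipliers v_i = (∏_{j≠i}(α_i − α_j))^{−1} mod 11.
  i = 1 (α = 5): (5−7)(5−8)(5−3)(5−9) = (−2)·(−3)·2·(−4) = −48 ≡ 7, so v_1 = 7^{−1} = 8 (mod 11).
  i = 2 (α = 7): (7−5)(7−8)(7−3)(7−9) = 2·(−1)·4·(−2) = 16 ≡ 5, so v_2 = 5^{−1} = 9 (mod 11).
  i = 3 (α = 8): (8−5)(8−7)(8−3)(8−9) = 3·1·5·(−1) = −15 ≡ 7, so v_3 = 7^{−1} = 8 (mod 11).
  i = 4 (α = 3): (3−5)(3−7)(3−8)(3−9) = (−2)·(−4)·(−5)·(−6) = 240 ≡ 9, so v_4 = 9^{−1} = 5 (mod 11).
  i = 5 (α = 9): (9−5)(9−7)(9−8)(9−3) = 4·2·1·6 = 48 ≡ 4, so v_5 = 4^{−1} = 3 (mod 11).
  v = [8, 9, 8, 5, 3].
Step 2: syndromes of r = [3, 7, 10, 10, 0] (all sums mod 11).
  S_0 = Σ v_i r_i = 8·3 + 9·7 + 8·10 + 5·10 + 3·0 = 217 ≡ 8.
  S_1 = Σ v_i α_i r_i = 8·5·3 + 9·7·7 + 8·8·10 + 5·3·10 + 3·9·0 = 1351 ≡ 9.
  α_i^2 mod 11 = [3, 5, 9, 9, 4].
  S_2 = Σ v_i α_i^2 r_i = 8·3·3 + 9·5·7 + 8·9·10 + 5·9·10 + 3·4·0 = 1557 ≡ 6.
  S = (8, 9, 6) ≠ 0, so r is not a codeword (an error is present).
Step 3: locate the error. For a single error e at position i, S_ℓ = v_i·e·α_i^ℓ, so α_err = S_1/S_0.
  S_0^{−1} = 8^{−1} = 7 (mod 11), so α_err = 9·7 = 63 ≡ 8 = α_3. Error position i = 3.
  Consistency check: S_2/S_1 = 6·5 = 30 ≡ 8 = α_err ✓ (single-error assumption holds).
Step 4: error magnitude e = S_0/v_3 = S_0·∏_{j≠3}(α_3 − α_j) = 8·7 = 56 ≡ 1 (mod 11).
Step 5: correct position 3: c_3 = r_3 − e = 10 − 1 ≡ 9 (mod 11). Hence c = [3, 7, 9, 10, 0].
  Check: interpolating c through the α_i gives m(x) = 4 + 2·x (degree < 2) with m(α_i) = c_i for every i, so c is indeed a codeword.


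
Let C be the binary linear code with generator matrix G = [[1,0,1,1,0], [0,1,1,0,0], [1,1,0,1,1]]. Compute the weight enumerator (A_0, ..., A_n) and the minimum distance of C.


Weight distribution: A_0 = 1, A_1 = 1, A_2 = 1, A_3 = 3, A_4 = 2. Minimum distance d = 1.

Enumerate all 2^3 = 8 messages m ∈ F_2^3.
For each, compute codeword c = mG in F_2^5, then tally its weight.
  m = 000 → c = 00000, weight = 0.
  m = 100 → c = 10110, weight = 3.
  m = 010 → c = 01100, weight = 2.
  m = 110 → c = 11010, weight = 3.
  m = 001 → c = 11011, weight = 4.
  m = 101 → c = 01101, weight = 3.
  m = 011 → c = 10111, weight = 4.
  m = 111 → c = 00001, weight = 1.
Tally weights:
  weight 0: 1 codewords.
  weight 1: 1 codewords.
  weight 2: 1 codewords.
  weight 3: 3 codewords.
  weight 4: 2 codewords.
Minimum distance d = smallest w > 0 with A_w > 0 = 1.
Sanity: Σ A_w = 8 = 2^3 = 8 ✓.


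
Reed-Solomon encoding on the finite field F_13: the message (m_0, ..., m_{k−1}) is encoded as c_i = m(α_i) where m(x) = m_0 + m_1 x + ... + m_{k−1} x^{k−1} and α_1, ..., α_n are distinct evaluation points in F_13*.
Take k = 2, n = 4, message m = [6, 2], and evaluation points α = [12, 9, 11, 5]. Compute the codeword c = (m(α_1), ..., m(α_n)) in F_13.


c = [4, 11, 2, 3]

Message polynomial: m(x) = 6 + 2·x (mod 13).
For each evaluation point α_i, compute m(α_i) mod 13:
  α_1 = 12: Horner steps 2 → 4, so m(12) = 4.
  α_2 = 9: Horner steps 2 → 11, so m(9) = 11.
  α_3 = 11: Horner steps 2 → 2, so m(11) = 2.
  α_4 = 5: Horner steps 2 → 3, so m(5) = 3.
Codeword c = [4, 11, 2, 3] ∈ F_13^4.


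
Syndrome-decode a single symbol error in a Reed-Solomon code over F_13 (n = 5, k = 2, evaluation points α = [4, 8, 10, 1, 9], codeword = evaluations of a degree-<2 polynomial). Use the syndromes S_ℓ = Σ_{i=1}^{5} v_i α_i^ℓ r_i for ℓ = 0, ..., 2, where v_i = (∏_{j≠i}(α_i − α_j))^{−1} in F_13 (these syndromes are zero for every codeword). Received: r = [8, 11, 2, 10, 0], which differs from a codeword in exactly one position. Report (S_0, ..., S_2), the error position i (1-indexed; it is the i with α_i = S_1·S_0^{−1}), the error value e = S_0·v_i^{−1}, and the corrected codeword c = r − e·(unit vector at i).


S = (11, 5, 7), error at position 1, error magnitude e = 5, c = [3, 11, 2, 10, 0].

Step 1: column multipliers v_i = (∏_{j≠i}(α_i − α_j))^{−1} mod 13.
  i = 1 (α = 4): (4−8)(4−10)(4−1)(4−9) = (−4)·(−6)·3·(−5) = −360 ≡ 4, so v_1 = 4^{−1} = 10 (mod 13).
  i = 2 (α = 8): (8−4)(8−10)(8−1)(8−9) = 4·(−2)·7·(−1) = 56 ≡ 4, so v_2 = 4^{−1} = 10 (mod 13).
  i = 3 (α = 10): (10−4)(10−8)(10−1)(10−9) = 6·2·9·1 = 108 ≡ 4, so v_3 = 4^{−1} = 10 (mod 13).
  i = 4 (α = 1): (1−4)(1−8)(1−10)(1−9) = (−3)·(−7)·(−9)·(−8) = 1512 ≡ 4, so v_4 = 4^{−1} = 10 (mod 13).
  i = 5 (α = 9): (9−4)(9−8)(9−10)(9−1) = 5·1·(−1)·8 = −40 ≡ 12, so v_5 = 12^{−1} = 12 (mod 13).
  v = [10, 10, 10, 10, 12].
Step 2: syndromes of r = [8, 11, 2, 10, 0] (all sums mod 13).
  S_0 = Σ v_i r_i = 10·8 + 10·11 + 10·2 + 10·10 + 12·0 = 310 ≡ 11.
  S_1 = Σ v_i α_i r_i = 10·4·8 + 10·8·11 + 10·10·2 + 10·1·10 + 12·9·0 = 1500 ≡ 5.
  α_i^2 mod 13 = [3, 12, 9, 1, 3].
  S_2 = Σ v_i α_i^2 r_i = 10·3·8 + 10·12·11 + 10·9·2 + 10·1·10 + 12·3·0 = 1840 ≡ 7.
  S = (11, 5, 7) ≠ 0, so r is not a codeword (an error is present).
Step 3: locate the error. For a single error e at position i, S_ℓ = v_i·e·α_i^ℓ, so α_err = S_1/S_0.
  S_0^{−1} = 11^{−1} = 6 (mod 13), so α_err = 5·6 = 30 ≡ 4 = α_1. Error position i = 1.
  Consistency check: S_2/S_1 = 7·8 = 56 ≡ 4 = α_err ✓ (single-error assumption holds).
Step 4: error magnitude e = S_0/v_1 = S_0·∏_{j≠1}(α_1 − α_j) = 11·4 = 44 ≡ 5 (mod 13).
Step 5: correct position 1: c_1 = r_1 − e = 8 − 5 ≡ 3 (mod 13). Hence c = [3, 11, 2, 10, 0].
  Check: interpolating c through the α_i gives m(x) = 8 + 2·x (degree < 2) with m(α_i) = c_i for every i, so c is indeed a codeword.


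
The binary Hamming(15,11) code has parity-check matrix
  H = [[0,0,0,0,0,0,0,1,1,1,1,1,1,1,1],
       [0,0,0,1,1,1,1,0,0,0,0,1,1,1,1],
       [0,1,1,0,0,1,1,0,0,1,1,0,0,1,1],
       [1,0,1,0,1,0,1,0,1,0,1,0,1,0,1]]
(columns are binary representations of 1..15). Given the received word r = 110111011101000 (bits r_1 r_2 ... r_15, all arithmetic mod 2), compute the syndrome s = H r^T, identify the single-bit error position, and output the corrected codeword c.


s = (0, 0, 1, 1)^T, error position = 3, corrected codeword c = 111111011101000

Compute s = H r^T mod 2 one row at a time:
  s_1 = 1 + 1 + 1 + 0 + 1 + 0 + 0 + 0 = 4 ≡ 0 (mod 2).
  s_2 = 1 + 1 + 1 + 0 + 1 + 0 + 0 + 0 = 4 ≡ 0 (mod 2).
  s_3 = 1 + 0 + 1 + 0 + 1 + 0 + 0 + 0 = 3 ≡ 1 (mod 2).
  s_4 = 1 + 0 + 1 + 0 + 1 + 0 + 0 + 0 = 3 ≡ 1 (mod 2).
s = (0, 0, 1, 1)^T — this equals column 3 of H (binary 0011), so error is at position 3.
Correct: flip bit 3 of r = 110111011101000 to get c = 111111011101000.


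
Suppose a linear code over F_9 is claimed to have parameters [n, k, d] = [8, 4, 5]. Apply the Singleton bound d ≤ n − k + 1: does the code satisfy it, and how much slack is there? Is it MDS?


Singleton RHS = n − k + 1 = 5, slack = 0, bound satisfied, MDS.

Singleton bound: d ≤ n − k + 1.
Here n = 8, k = 4, so n − k + 1 = 5.
Given d = 5, check d ≤ 5: YES.
Slack = (n − k + 1) − d = 0.
The code is MDS (slack = 0).
Description: the claimed parameters are [8, 4, 5]_9; such a code would be MDS (meets Singleton bound).


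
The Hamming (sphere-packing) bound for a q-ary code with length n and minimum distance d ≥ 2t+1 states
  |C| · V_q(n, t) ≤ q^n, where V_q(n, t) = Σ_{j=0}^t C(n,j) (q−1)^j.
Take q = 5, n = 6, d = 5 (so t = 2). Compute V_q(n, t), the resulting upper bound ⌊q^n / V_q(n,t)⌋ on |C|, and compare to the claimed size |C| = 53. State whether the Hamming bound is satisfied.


V_q(n, t) = 265, q^n = 15625, Hamming bound = 58, |C| = 53 ≤ bound (satisfied).

Step 1: Compute V_q(n, t) = Σ_{j=0}^2 C(n, j) (q−1)^j.
  j = 0: C(6,0)·(4)^0 = 1·1 = 1.
  j = 1: C(6,1)·(4)^1 = 6·4 = 24.
  j = 2: C(6,2)·(4)^2 = 15·16 = 240.
  V_q(n, t) = 1 + 24 + 240 = 265.
Step 2: q^n = 5^6 = 15625.
Step 3: Hamming bound ⌊q^n / V_q(n,t)⌋ = ⌊15625/265⌋ = 58.
Step 4: Compare |C| = 53 to 58: satisfied.
The claimed |C| lies below the Hamming bound.


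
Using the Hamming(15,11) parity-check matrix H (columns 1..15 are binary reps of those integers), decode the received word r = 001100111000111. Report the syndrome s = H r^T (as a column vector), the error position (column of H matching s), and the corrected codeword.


s = (1, 1, 0, 1)^T, error position = 13, corrected codeword c = 001100111000011

Compute s = H r^T mod 2 one row at a time:
  s_1 = 1 + 1 + 0 + 0 + 0 + 1 + 1 + 1 = 5 ≡ 1 (mod 2).
  s_2 = 1 + 0 + 0 + 1 + 0 + 1 + 1 + 1 = 5 ≡ 1 (mod 2).
  s_3 = 0 + 1 + 0 + 1 + 0 + 0 + 1 + 1 = 4 ≡ 0 (mod 2).
  s_4 = 0 + 1 + 0 + 1 + 1 + 0 + 1 + 1 = 5 ≡ 1 (mod 2).
s = (1, 1, 0, 1)^T — this equals column 13 of H (binary 1101), so error is at position 13.
Correct: flip bit 13 of r = 001100111000111 to get c = 001100111000011.


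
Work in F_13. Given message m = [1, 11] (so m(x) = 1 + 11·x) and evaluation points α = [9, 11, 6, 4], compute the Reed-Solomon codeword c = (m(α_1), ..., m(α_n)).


c = [9, 5, 2, 6]

Message polynomial: m(x) = 1 + 11·x (mod 13).
For each evaluation point α_i, compute m(α_i) mod 13:
  α_1 = 9: Horner steps 11 → 9, so m(9) = 9.
  α_2 = 11: Horner steps 11 → 5, so m(11) = 5.
  α_3 = 6: Horner steps 11 → 2, so m(6) = 2.
  α_4 = 4: Horner steps 11 → 6, so m(4) = 6.
Codeword c = [9, 5, 2, 6] ∈ F_13^4.


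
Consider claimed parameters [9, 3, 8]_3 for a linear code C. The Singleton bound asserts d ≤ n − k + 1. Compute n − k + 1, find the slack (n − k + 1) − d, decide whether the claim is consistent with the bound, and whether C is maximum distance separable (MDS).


Singleton RHS = n − k + 1 = 7, slack = -1, bound violated (no such code; not MDS).

Singleton bound: d ≤ n − k + 1.
Here n = 9, k = 3, so n − k + 1 = 7.
Given d = 8, check d ≤ 7: NO.
Slack = (n − k + 1) − d = -1.
The slack is negative: d = 8 exceeds n − k + 1 = 7 by 1, so the Singleton bound is violated and no linear [9, 3, 8]_3 code can exist. In particular it is not MDS (MDS requires d = n − k + 1 exactly).
Description: the claimed parameters are [9, 3, 8]_3; such a code would be impossible (violates the Singleton bound).


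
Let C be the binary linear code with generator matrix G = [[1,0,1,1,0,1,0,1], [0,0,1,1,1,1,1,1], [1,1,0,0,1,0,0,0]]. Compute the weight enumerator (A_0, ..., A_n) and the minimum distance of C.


Weight distribution: A_0 = 1, A_2 = 1, A_3 = 2, A_5 = 1, A_6 = 2, A_7 = 1. Minimum distance d = 2.

Enumerate all 2^3 = 8 messages m ∈ F_2^3.
For each, compute codeword c = mG in F_2^8, then tally its weight.
  m = 000 → c = 00000000, weight = 0.
  m = 100 → c = 10110101, weight = 5.
  m = 010 → c = 00111111, weight = 6.
  m = 110 → c = 10001010, weight = 3.
  m = 001 → c = 11001000, weight = 3.
  m = 101 → c = 01111101, weight = 6.
  m = 011 → c = 11110111, weight = 7.
  m = 111 → c = 01000010, weight = 2.
Tally weights:
  weight 0: 1 codewords.
  weight 2: 1 codewords.
  weight 3: 2 codewords.
  weight 5: 1 codewords.
  weight 6: 2 codewords.
  weight 7: 1 codewords.
Minimum distance d = smallest w > 0 with A_w > 0 = 2.
Sanity: Σ A_w = 8 = 2^3 = 8 ✓.


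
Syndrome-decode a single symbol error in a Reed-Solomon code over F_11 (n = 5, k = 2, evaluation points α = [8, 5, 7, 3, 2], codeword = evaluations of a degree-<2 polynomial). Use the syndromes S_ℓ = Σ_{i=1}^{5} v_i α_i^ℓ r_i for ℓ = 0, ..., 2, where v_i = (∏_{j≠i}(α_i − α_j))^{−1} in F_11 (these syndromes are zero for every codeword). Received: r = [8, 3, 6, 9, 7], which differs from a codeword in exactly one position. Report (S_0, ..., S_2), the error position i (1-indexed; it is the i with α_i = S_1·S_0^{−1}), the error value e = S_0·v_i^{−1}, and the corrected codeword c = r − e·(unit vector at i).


S = (4, 9, 1), error at position 2, error magnitude e = 1, c = [8, 2, 6, 9, 7].

Step 1: column multipliers v_i = (∏_{j≠i}(α_i − α_j))^{−1} mod 11.
  i = 1 (α = 8): (8−5)(8−7)(8−3)(8−2) = 3·1·5·6 = 90 ≡ 2, so v_1 = 2^{−1} = 6 (mod 11).
  i = 2 (α = 5): (5−8)(5−7)(5−3)(5−2) = (−3)·(−2)·2·3 = 36 ≡ 3, so v_2 = 3^{−1} = 4 (mod 11).
  i = 3 (α = 7): (7−8)(7−5)(7−3)(7−2) = (−1)·2·4·5 = −40 ≡ 4, so v_3 = 4^{−1} = 3 (mod 11).
  i = 4 (α = 3): (3−8)(3−5)(3−7)(3−2) = (−5)·(−2)·(−4)·1 = −40 ≡ 4, so v_4 = 4^{−1} = 3 (mod 11).
  i = 5 (α = 2): (2−8)(2−5)(2−7)(2−3) = (−6)·(−3)·(−5)·(−1) = 90 ≡ 2, so v_5 = 2^{−1} = 6 (mod 11).
  v = [6, 4, 3, 3, 6].
Step 2: syndromes of r = [8, 3, 6, 9, 7] (all sums mod 11).
  S_0 = Σ v_i r_i = 6·8 + 4·3 + 3·6 + 3·9 + 6·7 = 147 ≡ 4.
  S_1 = Σ v_i α_i r_i = 6·8·8 + 4·5·3 + 3·7·6 + 3·3·9 + 6·2·7 = 735 ≡ 9.
  α_i^2 mod 11 = [9, 3, 5, 9, 4].
  S_2 = Σ v_i α_i^2 r_i = 6·9·8 + 4·3·3 + 3·5·6 + 3·9·9 + 6·4·7 = 969 ≡ 1.
  S = (4, 9, 1) ≠ 0, so r is not a codeword (an error is present).
Step 3: locate the error. For a single error e at position i, S_ℓ = v_i·e·α_i^ℓ, so α_err = S_1/S_0.
  S_0^{−1} = 4^{−1} = 3 (mod 11), so α_err = 9·3 = 27 ≡ 5 = α_2. Error position i = 2.
  Consistency check: S_2/S_1 = 1·5 = 5 ≡ 5 = α_err ✓ (single-error assumption holds).
Step 4: error magnitude e = S_0/v_2 = S_0·∏_{j≠2}(α_2 − α_j) = 4·3 = 12 ≡ 1 (mod 11).
Step 5: correct position 2: c_2 = r_2 − e = 3 − 1 ≡ 2 (mod 11). Hence c = [8, 2, 6, 9, 7].
  Check: interpolating c through the α_i gives m(x) = 3 + 2·x (degree < 2) with m(α_i) = c_i for every i, so c is indeed a codeword.


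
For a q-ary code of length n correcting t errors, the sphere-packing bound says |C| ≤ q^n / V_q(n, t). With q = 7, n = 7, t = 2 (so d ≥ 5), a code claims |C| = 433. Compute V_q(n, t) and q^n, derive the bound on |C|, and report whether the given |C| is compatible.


V_q(n, t) = 799, q^n = 823543, Hamming bound = 1030, |C| = 433 ≤ bound (satisfied).

Step 1: Compute V_q(n, t) = Σ_{j=0}^2 C(n, j) (q−1)^j.
  j = 0: C(7,0)·(6)^0 = 1·1 = 1.
  j = 1: C(7,1)·(6)^1 = 7·6 = 42.
  j = 2: C(7,2)·(6)^2 = 21·36 = 756.
  V_q(n, t) = 1 + 42 + 756 = 799.
Step 2: q^n = 7^7 = 823543.
Step 3: Hamming bound ⌊q^n / V_q(n,t)⌋ = ⌊823543/799⌋ = 1030.
Step 4: Compare |C| = 433 to 1030: satisfied.
The claimed |C| lies below the Hamming bound.


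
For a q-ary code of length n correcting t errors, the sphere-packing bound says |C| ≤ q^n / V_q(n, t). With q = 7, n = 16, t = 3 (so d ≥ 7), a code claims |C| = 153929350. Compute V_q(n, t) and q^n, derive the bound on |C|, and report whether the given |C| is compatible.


V_q(n, t) = 125377, q^n = 33232930569601, Hamming bound = 265064011, |C| = 153929350 ≤ bound (satisfied).

Step 1: Compute V_q(n, t) = Σ_{j=0}^3 C(n, j) (q−1)^j.
  j = 0: C(16,0)·(6)^0 = 1·1 = 1.
  j = 1: C(16,1)·(6)^1 = 16·6 = 96.
  j = 2: C(16,2)·(6)^2 = 120·36 = 4320.
  j = 3: C(16,3)·(6)^3 = 560·216 = 120960.
  V_q(n, t) = 1 + 96 + 4320 + 120960 = 125377.
Step 2: q^n = 7^16 = 33232930569601.
Step 3: Hamming bound ⌊q^n / V_q(n,t)⌋ = ⌊33232930569601/125377⌋ = 265064011.
Step 4: Compare |C| = 153929350 to 265064011: satisfied.
The claimed |C| lies below the Hamming bound.


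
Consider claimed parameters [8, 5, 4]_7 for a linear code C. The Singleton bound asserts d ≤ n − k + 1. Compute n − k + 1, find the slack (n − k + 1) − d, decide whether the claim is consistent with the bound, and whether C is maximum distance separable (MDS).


Singleton RHS = n − k + 1 = 4, slack = 0, bound satisfied, MDS.

Singleton bound: d ≤ n − k + 1.
Here n = 8, k = 5, so n − k + 1 = 4.
Given d = 4, check d ≤ 4: YES.
Slack = (n − k + 1) − d = 0.
The code is MDS (slack = 0).
Description: the claimed parameters are [8, 5, 4]_7; such a code would be MDS (meets Singleton bound).


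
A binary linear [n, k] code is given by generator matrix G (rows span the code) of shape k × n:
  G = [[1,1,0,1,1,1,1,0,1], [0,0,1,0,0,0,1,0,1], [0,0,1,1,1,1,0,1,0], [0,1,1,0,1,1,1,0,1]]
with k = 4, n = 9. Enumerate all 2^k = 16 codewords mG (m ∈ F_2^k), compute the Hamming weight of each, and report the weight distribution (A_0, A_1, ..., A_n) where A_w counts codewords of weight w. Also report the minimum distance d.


Weight distribution: A_0 = 1, A_3 = 4, A_4 = 3, A_5 = 2, A_6 = 4, A_7 = 2. Minimum distance d = 3.

Enumerate all 2^4 = 16 messages m ∈ F_2^4.
For each, compute codeword c = mG in F_2^9, then tally its weight.
  m = 0000 → c = 000000000, weight = 0.
  m = 1000 → c = 110111101, weight = 7.
  m = 0100 → c = 001000101, weight = 3.
  m = 1100 → c = 111111000, weight = 6.
  m = 0010 → c = 001111010, weight = 5.
  m = 1010 → c = 111000111, weight = 6.
  m = 0110 → c = 000111111, weight = 6.
  m = 1110 → c = 110000010, weight = 3.
  m = 0001 → c = 011011101, weight = 6.
  m = 1001 → c = 101100000, weight = 3.
  m = 0101 → c = 010011000, weight = 3.
  m = 1101 → c = 100100101, weight = 4.
  m = 0011 → c = 010100111, weight = 5.
  m = 1011 → c = 100011010, weight = 4.
  m = 0111 → c = 011100010, weight = 4.
  m = 1111 → c = 101011111, weight = 7.
Tally weights:
  weight 0: 1 codewords.
  weight 3: 4 codewords.
  weight 4: 3 codewords.
  weight 5: 2 codewords.
  weight 6: 4 codewords.
  weight 7: 2 codewords.
Minimum distance d = smallest w > 0 with A_w > 0 = 3.
Sanity: Σ A_w = 16 = 2^4 = 16 ✓.


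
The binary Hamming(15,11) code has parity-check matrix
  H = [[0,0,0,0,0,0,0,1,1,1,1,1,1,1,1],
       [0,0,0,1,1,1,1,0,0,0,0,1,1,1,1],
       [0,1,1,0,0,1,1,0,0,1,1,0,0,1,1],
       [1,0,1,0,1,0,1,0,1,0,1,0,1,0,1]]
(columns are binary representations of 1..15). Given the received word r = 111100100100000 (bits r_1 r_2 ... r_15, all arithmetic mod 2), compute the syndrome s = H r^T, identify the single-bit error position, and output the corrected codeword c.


s = (1, 0, 0, 1)^T, error position = 9, corrected codeword c = 111100101100000

Compute s = H r^T mod 2 one row at a time:
  s_1 = 0 + 0 + 1 + 0 + 0 + 0 + 0 + 0 = 1 ≡ 1 (mod 2).
  s_2 = 1 + 0 + 0 + 1 + 0 + 0 + 0 + 0 = 2 ≡ 0 (mod 2).
  s_3 = 1 + 1 + 0 + 1 + 1 + 0 + 0 + 0 = 4 ≡ 0 (mod 2).
  s_4 = 1 + 1 + 0 + 1 + 0 + 0 + 0 + 0 = 3 ≡ 1 (mod 2).
s = (1, 0, 0, 1)^T — this equals column 9 of H (binary 1001), so error is at position 9.
Correct: flip bit 9 of r = 111100100100000 to get c = 111100101100000.


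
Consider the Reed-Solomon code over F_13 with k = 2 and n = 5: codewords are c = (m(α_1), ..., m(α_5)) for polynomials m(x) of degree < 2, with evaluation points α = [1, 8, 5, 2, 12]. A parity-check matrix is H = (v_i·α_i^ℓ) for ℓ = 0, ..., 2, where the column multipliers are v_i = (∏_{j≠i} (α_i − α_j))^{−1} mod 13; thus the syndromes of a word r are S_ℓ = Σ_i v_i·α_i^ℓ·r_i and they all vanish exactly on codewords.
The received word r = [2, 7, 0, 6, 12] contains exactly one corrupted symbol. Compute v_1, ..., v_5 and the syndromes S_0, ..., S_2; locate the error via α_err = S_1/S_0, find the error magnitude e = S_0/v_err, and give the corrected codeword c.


S = (8, 8, 8), error at position 1, error magnitude e = 7, c = [8, 7, 0, 6, 12].

Step 1: column multipliers v_i = (∏_{j≠i}(α_i − α_j))^{−1} mod 13.
  i = 1 (α = 1): (1−8)(1−5)(1−2)(1−12) = (−7)·(−4)·(−1)·(−11) = 308 ≡ 9, so v_1 = 9^{−1} = 3 (mod 13).
  i = 2 (α = 8): (8−1)(8−5)(8−2)(8−12) = 7·3·6·(−4) = −504 ≡ 3, so v_2 = 3^{−1} = 9 (mod 13).
  i = 3 (α = 5): (5−1)(5−8)(5−2)(5−12) = 4·(−3)·3·(−7) = 252 ≡ 5, so v_3 = 5^{−1} = 8 (mod 13).
  i = 4 (α = 2): (2−1)(2−8)(2−5)(2−12) = 1·(−6)·(−3)·(−10) = −180 ≡ 2, so v_4 = 2^{−1} = 7 (mod 13).
  i = 5 (α = 12): (12−1)(12−8)(12−5)(12−2) = 11·4·7·10 = 3080 ≡ 12, so v_5 = 12^{−1} = 12 (mod 13).
  v = [3, 9, 8, 7, 12].
Step 2: syndromes of r = [2, 7, 0, 6, 12] (all sums mod 13).
  S_0 = Σ v_i r_i = 3·2 + 9·7 + 8·0 + 7·6 + 12·12 = 255 ≡ 8.
  S_1 = Σ v_i α_i r_i = 3·1·2 + 9·8·7 + 8·5·0 + 7·2·6 + 12·12·12 = 2322 ≡ 8.
  α_i^2 mod 13 = [1, 12, 12, 4, 1].
  S_2 = Σ v_i α_i^2 r_i = 3·1·2 + 9·12·7 + 8·12·0 + 7·4·6 + 12·1·12 = 1074 ≡ 8.
  S = (8, 8, 8) ≠ 0, so r is not a codeword (an error is present).
Step 3: locate the error. For a single error e at position i, S_ℓ = v_i·e·α_i^ℓ, so α_err = S_1/S_0.
  S_0^{−1} = 8^{−1} = 5 (mod 13), so α_err = 8·5 = 40 ≡ 1 = α_1. Error position i = 1.
  Consistency check: S_2/S_1 = 8·5 = 40 ≡ 1 = α_err ✓ (single-error assumption holds).
Step 4: error magnitude e = S_0/v_1 = S_0·∏_{j≠1}(α_1 − α_j) = 8·9 = 72 ≡ 7 (mod 13).
Step 5: correct position 1: c_1 = r_1 − e = 2 − 7 ≡ 8 (mod 13). Hence c = [8, 7, 0, 6, 12].
  Check: interpolating c through the α_i gives m(x) = 10 + 11·x (degree < 2) with m(α_i) = c_i for every i, so c is indeed a codeword.


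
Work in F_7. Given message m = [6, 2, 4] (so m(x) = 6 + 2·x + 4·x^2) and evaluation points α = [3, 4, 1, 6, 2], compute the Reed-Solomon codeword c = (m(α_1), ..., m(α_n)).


c = [6, 1, 5, 1, 5]

Message polynomial: m(x) = 6 + 2·x + 4·x^2 (mod 7).
For each evaluation point α_i, compute m(α_i) mod 7:
  α_1 = 3: Horner steps 4 → 0 → 6, so m(3) = 6.
  α_2 = 4: Horner steps 4 → 4 → 1, so m(4) = 1.
  α_3 = 1: Horner steps 4 → 6 → 5, so m(1) = 5.
  α_4 = 6: Horner steps 4 → 5 → 1, so m(6) = 1.
  α_5 = 2: Horner steps 4 → 3 → 5, so m(2) = 5.
Codeword c = [6, 1, 5, 1, 5] ∈ F_7^5.


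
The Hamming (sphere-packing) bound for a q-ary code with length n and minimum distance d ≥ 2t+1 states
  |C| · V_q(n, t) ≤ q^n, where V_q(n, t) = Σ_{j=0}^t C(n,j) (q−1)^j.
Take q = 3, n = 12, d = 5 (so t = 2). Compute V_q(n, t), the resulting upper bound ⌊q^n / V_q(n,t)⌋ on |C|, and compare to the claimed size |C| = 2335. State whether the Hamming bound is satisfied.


V_q(n, t) = 289, q^n = 531441, Hamming bound = 1838, |C| = 2335 > bound (violated).

Step 1: Compute V_q(n, t) = Σ_{j=0}^2 C(n, j) (q−1)^j.
  j = 0: C(12,0)·(2)^0 = 1·1 = 1.
  j = 1: C(12,1)·(2)^1 = 12·2 = 24.
  j = 2: C(12,2)·(2)^2 = 66·4 = 264.
  V_q(n, t) = 1 + 24 + 264 = 289.
Step 2: q^n = 3^12 = 531441.
Step 3: Hamming bound ⌊q^n / V_q(n,t)⌋ = ⌊531441/289⌋ = 1838.
Step 4: Compare |C| = 2335 to 1838: violated.
The claimed |C| lies above the Hamming bound, so no 3-ary code of length 12 with d ≥ 5 can have 2335 codewords.


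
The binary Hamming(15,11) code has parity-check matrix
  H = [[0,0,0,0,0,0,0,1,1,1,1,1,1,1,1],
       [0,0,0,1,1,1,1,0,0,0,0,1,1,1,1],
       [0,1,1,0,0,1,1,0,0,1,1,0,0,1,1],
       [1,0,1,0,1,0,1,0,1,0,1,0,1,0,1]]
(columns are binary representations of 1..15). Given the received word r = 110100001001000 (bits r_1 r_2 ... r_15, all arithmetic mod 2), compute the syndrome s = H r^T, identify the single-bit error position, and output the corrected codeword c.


s = (0, 0, 1, 0)^T, error position = 2, corrected codeword c = 100100001001000

Compute s = H r^T mod 2 one row at a time:
  s_1 = 0 + 1 + 0 + 0 + 1 + 0 + 0 + 0 = 2 ≡ 0 (mod 2).
  s_2 = 1 + 0 + 0 + 0 + 1 + 0 + 0 + 0 = 2 ≡ 0 (mod 2).
  s_3 = 1 + 0 + 0 + 0 + 0 + 0 + 0 + 0 = 1 ≡ 1 (mod 2).
  s_4 = 1 + 0 + 0 + 0 + 1 + 0 + 0 + 0 = 2 ≡ 0 (mod 2).
s = (0, 0, 1, 0)^T — this equals column 2 of H (binary 0010), so error is at position 2.
Correct: flip bit 2 of r = 110100001001000 to get c = 100100001001000.


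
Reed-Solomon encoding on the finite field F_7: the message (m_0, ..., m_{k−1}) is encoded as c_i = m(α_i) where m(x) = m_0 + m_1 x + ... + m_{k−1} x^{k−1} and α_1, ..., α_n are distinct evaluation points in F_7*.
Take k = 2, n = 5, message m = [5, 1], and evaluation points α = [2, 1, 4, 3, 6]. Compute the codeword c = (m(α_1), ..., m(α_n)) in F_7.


c = [0, 6, 2, 1, 4]

Message polynomial: m(x) = 5 + 1·x (mod 7).
For each evaluation point α_i, compute m(α_i) mod 7:
  α_1 = 2: Horner steps 1 → 0, so m(2) = 0.
  α_2 = 1: Horner steps 1 → 6, so m(1) = 6.
  α_3 = 4: Horner steps 1 → 2, so m(4) = 2.
  α_4 = 3: Horner steps 1 → 1, so m(3) = 1.
  α_5 = 6: Horner steps 1 → 4, so m(6) = 4.
Codeword c = [0, 6, 2, 1, 4] ∈ F_7^5.


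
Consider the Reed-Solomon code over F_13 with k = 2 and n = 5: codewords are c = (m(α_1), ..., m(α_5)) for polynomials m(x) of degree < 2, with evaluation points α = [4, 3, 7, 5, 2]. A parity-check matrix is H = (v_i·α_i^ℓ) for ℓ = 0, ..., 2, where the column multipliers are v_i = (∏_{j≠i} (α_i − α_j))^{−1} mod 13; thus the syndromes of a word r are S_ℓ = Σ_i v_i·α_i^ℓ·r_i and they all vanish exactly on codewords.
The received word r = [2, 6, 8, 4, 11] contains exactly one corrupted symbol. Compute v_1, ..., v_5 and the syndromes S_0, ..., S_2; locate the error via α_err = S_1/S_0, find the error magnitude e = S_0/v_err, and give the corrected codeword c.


S = (9, 1, 3), error at position 2, error magnitude e = 6, c = [2, 0, 8, 4, 11].

Step 1: column multipliers v_i = (∏_{j≠i}(α_i − α_j))^{−1} mod 13.
  i = 1 (α = 4): (4−3)(4−7)(4−5)(4−2) = 1·(−3)·(−1)·2 = 6 ≡ 6, so v_1 = 6^{−1} = 11 (mod 13).
  i = 2 (α = 3): (3−4)(3−7)(3−5)(3−2) = (−1)·(−4)·(−2)·1 = −8 ≡ 5, so v_2 = 5^{−1} = 8 (mod 13).
  i = 3 (α = 7): (7−4)(7−3)(7−5)(7−2) = 3·4·2·5 = 120 ≡ 3, so v_3 = 3^{−1} = 9 (mod 13).
  i = 4 (α = 5): (5−4)(5−3)(5−7)(5−2) = 1·2·(−2)·3 = −12 ≡ 1, so v_4 = 1^{−1} = 1 (mod 13).
  i = 5 (α = 2): (2−4)(2−3)(2−7)(2−5) = (−2)·(−1)·(−5)·(−3) = 30 ≡ 4, so v_5 = 4^{−1} = 10 (mod 13).
  v = [11, 8, 9, 1, 10].
Step 2: syndromes of r = [2, 6, 8, 4, 11] (all sums mod 13).
  S_0 = Σ v_i r_i = 11·2 + 8·6 + 9·8 + 1·4 + 10·11 = 256 ≡ 9.
  S_1 = Σ v_i α_i r_i = 11·4·2 + 8·3·6 + 9·7·8 + 1·5·4 + 10·2·11 = 976 ≡ 1.
  α_i^2 mod 13 = [3, 9, 10, 12, 4].
  S_2 = Σ v_i α_i^2 r_i = 11·3·2 + 8·9·6 + 9·10·8 + 1·12·4 + 10·4·11 = 1706 ≡ 3.
  S = (9, 1, 3) ≠ 0, so r is not a codeword (an error is present).
Step 3: locate the error. For a single error e at position i, S_ℓ = v_i·e·α_i^ℓ, so α_err = S_1/S_0.
  S_0^{−1} = 9^{−1} = 3 (mod 13), so α_err = 1·3 = 3 ≡ 3 = α_2. Error position i = 2.
  Consistency check: S_2/S_1 = 3·1 = 3 ≡ 3 = α_err ✓ (single-error assumption holds).
Step 4: error magnitude e = S_0/v_2 = S_0·∏_{j≠2}(α_2 − α_j) = 9·5 = 45 ≡ 6 (mod 13).
Step 5: correct position 2: c_2 = r_2 − e = 6 − 6 ≡ 0 (mod 13). Hence c = [2, 0, 8, 4, 11].
  Check: interpolating c through the α_i gives m(x) = 7 + 2·x (degree < 2) with m(α_i) = c_i for every i, so c is indeed a codeword.


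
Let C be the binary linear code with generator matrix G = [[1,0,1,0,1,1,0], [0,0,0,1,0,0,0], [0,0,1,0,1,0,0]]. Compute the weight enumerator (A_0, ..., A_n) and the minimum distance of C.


Weight distribution: A_0 = 1, A_1 = 1, A_2 = 2, A_3 = 2, A_4 = 1, A_5 = 1. Minimum distance d = 1.

Enumerate all 2^3 = 8 messages m ∈ F_2^3.
For each, compute codeword c = mG in F_2^7, then tally its weight.
  m = 000 → c = 0000000, weight = 0.
  m = 100 → c = 1010110, weight = 4.
  m = 010 → c = 0001000, weight = 1.
  m = 110 → c = 1011110, weight = 5.
  m = 001 → c = 0010100, weight = 2.
  m = 101 → c = 1000010, weight = 2.
  m = 011 → c = 0011100, weight = 3.
  m = 111 → c = 1001010, weight = 3.
Tally weights:
  weight 0: 1 codewords.
  weight 1: 1 codewords.
  weight 2: 2 codewords.
  weight 3: 2 codewords.
  weight 4: 1 codewords.
  weight 5: 1 codewords.
Minimum distance d = smallest w > 0 with A_w > 0 = 1.
Sanity: Σ A_w = 8 = 2^3 = 8 ✓.


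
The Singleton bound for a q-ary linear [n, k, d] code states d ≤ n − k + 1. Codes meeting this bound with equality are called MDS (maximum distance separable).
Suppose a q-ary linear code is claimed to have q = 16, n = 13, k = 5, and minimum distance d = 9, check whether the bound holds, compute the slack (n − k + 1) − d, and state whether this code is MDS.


Singleton RHS = n − k + 1 = 9, slack = 0, bound satisfied, MDS.

Singleton bound: d ≤ n − k + 1.
Here n = 13, k = 5, so n − k + 1 = 9.
Given d = 9, check d ≤ 9: YES.
Slack = (n − k + 1) − d = 0.
The code is MDS (slack = 0).
Description: the claimed parameters are [13, 5, 9]_16; such a code would be MDS (meets Singleton bound).


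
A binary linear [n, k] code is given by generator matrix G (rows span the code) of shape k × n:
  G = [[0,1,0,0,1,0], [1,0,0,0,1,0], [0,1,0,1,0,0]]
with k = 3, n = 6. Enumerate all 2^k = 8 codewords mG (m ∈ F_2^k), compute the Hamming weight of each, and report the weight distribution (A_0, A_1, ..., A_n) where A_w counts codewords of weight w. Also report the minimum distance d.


Weight distribution: A_0 = 1, A_2 = 6, A_4 = 1. Minimum distance d = 2.

Enumerate all 2^3 = 8 messages m ∈ F_2^3.
For each, compute codeword c = mG in F_2^6, then tally its weight.
  m = 000 → c = 000000, weight = 0.
  m = 100 → c = 010010, weight = 2.
  m = 010 → c = 100010, weight = 2.
  m = 110 → c = 110000, weight = 2.
  m = 001 → c = 010100, weight = 2.
  m = 101 → c = 000110, weight = 2.
  m = 011 → c = 110110, weight = 4.
  m = 111 → c = 100100, weight = 2.
Tally weights:
  weight 0: 1 codewords.
  weight 2: 6 codewords.
  weight 4: 1 codewords.
Minimum distance d = smallest w > 0 with A_w > 0 = 2.
Sanity: Σ A_w = 8 = 2^3 = 8 ✓.


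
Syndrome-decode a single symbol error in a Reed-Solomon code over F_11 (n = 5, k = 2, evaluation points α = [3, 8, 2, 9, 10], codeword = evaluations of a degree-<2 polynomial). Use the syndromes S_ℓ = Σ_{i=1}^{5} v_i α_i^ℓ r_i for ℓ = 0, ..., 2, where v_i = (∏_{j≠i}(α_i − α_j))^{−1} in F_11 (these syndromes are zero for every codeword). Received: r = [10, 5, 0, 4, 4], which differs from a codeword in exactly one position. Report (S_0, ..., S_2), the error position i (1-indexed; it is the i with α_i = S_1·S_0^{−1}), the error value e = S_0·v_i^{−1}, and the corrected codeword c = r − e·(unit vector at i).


S = (6, 5, 6), error at position 5, error magnitude e = 1, c = [10, 5, 0, 4, 3].

Step 1: column multipliers v_i = (∏_{j≠i}(α_i − α_j))^{−1} mod 11.
  i = 1 (α = 3): (3−8)(3−2)(3−9)(3−10) = (−5)·1·(−6)·(−7) = −210 ≡ 10, so v_1 = 10^{−1} = 10 (mod 11).
  i = 2 (α = 8): (8−3)(8−2)(8−9)(8−10) = 5·6·(−1)·(−2) = 60 ≡ 5, so v_2 = 5^{−1} = 9 (mod 11).
  i = 3 (α = 2): (2−3)(2−8)(2−9)(2−10) = (−1)·(−6)·(−7)·(−8) = 336 ≡ 6, so v_3 = 6^{−1} = 2 (mod 11).
  i = 4 (α = 9): (9−3)(9−8)(9−2)(9−10) = 6·1·7·(−1) = −42 ≡ 2, so v_4 = 2^{−1} = 6 (mod 11).
  i = 5 (α = 10): (10−3)(10−8)(10−2)(10−9) = 7·2·8·1 = 112 ≡ 2, so v_5 = 2^{−1} = 6 (mod 11).
  v = [10, 9, 2, 6, 6].
Step 2: syndromes of r = [10, 5, 0, 4, 4] (all sums mod 11).
  S_0 = Σ v_i r_i = 10·10 + 9·5 + 2·0 + 6·4 + 6·4 = 193 ≡ 6.
  S_1 = Σ v_i α_i r_i = 10·3·10 + 9·8·5 + 2·2·0 + 6·9·4 + 6·10·4 = 1116 ≡ 5.
  α_i^2 mod 11 = [9, 9, 4, 4, 1].
  S_2 = Σ v_i α_i^2 r_i = 10·9·10 + 9·9·5 + 2·4·0 + 6·4·4 + 6·1·4 = 1425 ≡ 6.
  S = (6, 5, 6) ≠ 0, so r is not a codeword (an error is present).
Step 3: locate the error. For a single error e at position i, S_ℓ = v_i·e·α_i^ℓ, so α_err = S_1/S_0.
  S_0^{−1} = 6^{−1} = 2 (mod 11), so α_err = 5·2 = 10 ≡ 10 = α_5. Error position i = 5.
  Consistency check: S_2/S_1 = 6·9 = 54 ≡ 10 = α_err ✓ (single-error assumption holds).
Step 4: error magnitude e = S_0/v_5 = S_0·∏_{j≠5}(α_5 − α_j) = 6·2 = 12 ≡ 1 (mod 11).
Step 5: correct position 5: c_5 = r_5 − e = 4 − 1 ≡ 3 (mod 11). Hence c = [10, 5, 0, 4, 3].
  Check: interpolating c through the α_i gives m(x) = 2 + 10·x (degree < 2) with m(α_i) = c_i for every i, so c is indeed a codeword.
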